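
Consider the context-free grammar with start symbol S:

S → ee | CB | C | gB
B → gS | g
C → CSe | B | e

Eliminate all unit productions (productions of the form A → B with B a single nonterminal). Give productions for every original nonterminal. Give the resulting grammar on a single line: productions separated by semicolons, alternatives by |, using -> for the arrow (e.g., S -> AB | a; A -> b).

S -> e | g | CB | ee | gB | gS | CSe; B -> g | gS; C -> e | g | gS | CSe

Unit productions: C->B, S->C.
Unit pairs (A ⇒* B via units): (C,B), (S,B), (S,C).
S: inherits non-unit rules of {B, C, S} → CB | CSe | e | ee | g | gB | gS.
B: inherits non-unit rules of {B} → g | gS.
C: inherits non-unit rules of {B, C} → CSe | e | g | gS.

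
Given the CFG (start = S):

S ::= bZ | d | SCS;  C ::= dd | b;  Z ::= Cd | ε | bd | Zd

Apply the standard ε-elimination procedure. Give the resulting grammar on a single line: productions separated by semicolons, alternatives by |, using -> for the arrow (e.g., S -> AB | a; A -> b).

Nullable set: {Z}.
S -> bZ: Z nullable, giving b | bZ.
Drop Z -> ε.
Z -> Zd: Z nullable, giving Zd | d.
Unchanged (no nullable symbols): S -> SCS; S -> d; C -> b; C -> dd; Z -> Cd; Z -> bd.

S -> b | d | bZ | SCS; C -> b | dd; Z -> d | Cd | Zd | bd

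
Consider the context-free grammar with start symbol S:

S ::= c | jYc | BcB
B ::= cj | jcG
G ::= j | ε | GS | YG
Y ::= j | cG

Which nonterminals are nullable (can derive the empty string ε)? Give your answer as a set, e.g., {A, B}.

Directly nullable (have an ε-rule): {G}.
Not nullable: B, S, Y — each has a terminal in every rule's right-hand side or depends on a non-nullable symbol.

{G}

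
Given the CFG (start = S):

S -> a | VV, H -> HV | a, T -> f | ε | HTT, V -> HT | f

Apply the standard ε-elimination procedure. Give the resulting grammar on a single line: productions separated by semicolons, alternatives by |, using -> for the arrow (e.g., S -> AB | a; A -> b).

Nullable set: {T}.
Drop T -> ε.
T -> HTT: T, T nullable, giving H | HT | HTT.
V -> HT: T nullable, giving H | HT.
Unchanged (no nullable symbols): S -> VV; S -> a; H -> HV; H -> a; T -> f; V -> f.

S -> a | VV; H -> a | HV; T -> H | f | HT | HTT; V -> H | f | HT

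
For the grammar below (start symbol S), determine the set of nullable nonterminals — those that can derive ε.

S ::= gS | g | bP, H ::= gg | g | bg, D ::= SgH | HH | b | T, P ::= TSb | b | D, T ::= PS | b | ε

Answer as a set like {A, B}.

{D, P, T}

Directly nullable (have an ε-rule): {T}.
D is nullable via D -> T (every symbol on the right is already known nullable).
P is nullable via P -> D (every symbol on the right is already known nullable).
Not nullable: H, S — each has a terminal in every rule's right-hand side or depends on a non-nullable symbol.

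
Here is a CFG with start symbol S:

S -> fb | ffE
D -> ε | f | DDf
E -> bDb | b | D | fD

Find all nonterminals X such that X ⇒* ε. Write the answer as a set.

{D, E}

Directly nullable (have an ε-rule): {D}.
E is nullable via E -> D (every symbol on the right is already known nullable).
Not nullable: S — each has a terminal in every rule's right-hand side or depends on a non-nullable symbol.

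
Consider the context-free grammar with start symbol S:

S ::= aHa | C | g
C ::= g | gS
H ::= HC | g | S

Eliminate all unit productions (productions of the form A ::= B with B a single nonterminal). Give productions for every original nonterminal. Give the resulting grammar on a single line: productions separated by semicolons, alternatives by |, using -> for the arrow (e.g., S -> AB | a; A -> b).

S -> g | gS | aHa; C -> g | gS; H -> g | HC | gS | aHa

Unit productions: H->S, S->C.
Unit pairs (A ⇒* B via units): (H,C), (H,S), (S,C).
S: inherits non-unit rules of {C, S} → aHa | g | gS.
C: inherits non-unit rules of {C} → g | gS.
H: inherits non-unit rules of {C, H, S} → HC | aHa | g | gS.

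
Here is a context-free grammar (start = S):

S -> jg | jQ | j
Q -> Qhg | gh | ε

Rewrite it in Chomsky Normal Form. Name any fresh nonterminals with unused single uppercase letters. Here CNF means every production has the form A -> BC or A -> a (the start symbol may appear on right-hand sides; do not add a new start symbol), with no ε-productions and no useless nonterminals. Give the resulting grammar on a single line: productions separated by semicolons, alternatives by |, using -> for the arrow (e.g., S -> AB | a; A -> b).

S -> j | CB | CQ; A -> h; B -> g; C -> j; D -> AB; Q -> AB | BA | QD

Nullable: {Q}; after ε-elimination: S -> j | jQ | jg; Q -> gh | hg | Qhg.
No unit productions to eliminate.
TERM: introduce B -> g, A -> h, C -> j and substitute in every rule of length ≥2.
BIN: Q -> QAB becomes Q -> QD, D -> AB.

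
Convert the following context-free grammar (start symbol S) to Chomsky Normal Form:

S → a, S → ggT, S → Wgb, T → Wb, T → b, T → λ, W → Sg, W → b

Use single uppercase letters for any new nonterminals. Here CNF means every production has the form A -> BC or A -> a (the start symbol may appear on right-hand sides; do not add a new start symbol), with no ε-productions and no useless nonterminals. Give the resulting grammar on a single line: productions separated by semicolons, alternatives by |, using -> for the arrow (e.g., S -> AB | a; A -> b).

Nullable: {T}; after ε-elimination: S -> a | gg | Wgb | ggT; T -> b | Wb; W -> b | Sg.
No unit productions to eliminate.
TERM: introduce B -> b, A -> g and substitute in every rule of length ≥2.
BIN: S -> AAT becomes S -> AC, C -> AT; S -> WAB becomes S -> WD, D -> AB.

S -> a | AA | AC | WD; A -> g; B -> b; C -> AT; D -> AB; T -> b | WB; W -> b | SA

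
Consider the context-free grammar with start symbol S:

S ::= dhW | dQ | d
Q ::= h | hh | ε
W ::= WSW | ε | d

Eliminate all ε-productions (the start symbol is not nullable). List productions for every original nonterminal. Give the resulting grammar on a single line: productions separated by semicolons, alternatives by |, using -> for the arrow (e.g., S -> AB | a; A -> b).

Nullable set: {Q, W}.
S -> dQ: Q nullable, giving d | dQ.
S -> dhW: W nullable, giving dh | dhW.
Drop Q -> ε.
Drop W -> ε.
W -> WSW: W, W nullable, giving S | SW | WS | WSW.
Unchanged (no nullable symbols): S -> d; Q -> h; Q -> hh; W -> d.

S -> d | dQ | dh | dhW; Q -> h | hh; W -> S | d | SW | WS | WSW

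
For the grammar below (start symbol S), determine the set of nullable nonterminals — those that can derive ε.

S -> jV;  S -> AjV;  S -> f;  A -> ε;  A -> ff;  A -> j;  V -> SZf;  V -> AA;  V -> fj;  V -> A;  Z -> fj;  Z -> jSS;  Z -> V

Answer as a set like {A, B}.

Directly nullable (have an ε-rule): {A}.
V is nullable via V -> A (every symbol on the right is already known nullable).
Z is nullable via Z -> V (every symbol on the right is already known nullable).
Not nullable: S — each has a terminal in every rule's right-hand side or depends on a non-nullable symbol.

{A, V, Z}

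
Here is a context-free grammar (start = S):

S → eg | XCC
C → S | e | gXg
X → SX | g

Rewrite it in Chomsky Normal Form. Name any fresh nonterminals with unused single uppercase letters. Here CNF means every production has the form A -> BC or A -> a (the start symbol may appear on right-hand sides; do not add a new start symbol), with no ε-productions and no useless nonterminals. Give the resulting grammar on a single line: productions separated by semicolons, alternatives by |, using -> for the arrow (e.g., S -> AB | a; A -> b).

S -> AB | XF; A -> e; B -> g; C -> e | AB | BD | XE; D -> XB; E -> CC; F -> CC; X -> g | SX

No ε-productions.
After unit-elimination: S -> eg | XCC; C -> e | eg | XCC | gXg; X -> g | SX.
TERM: introduce A -> e, B -> g and substitute in every rule of length ≥2.
BIN: C -> BXB becomes C -> BD, D -> XB; C -> XCC becomes C -> XE, E -> CC; S -> XCC becomes S -> XF, F -> CC.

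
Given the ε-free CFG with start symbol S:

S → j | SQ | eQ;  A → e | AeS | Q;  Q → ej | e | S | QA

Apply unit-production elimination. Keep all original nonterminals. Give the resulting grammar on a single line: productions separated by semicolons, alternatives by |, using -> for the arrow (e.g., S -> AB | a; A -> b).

S -> j | SQ | eQ; A -> e | j | QA | SQ | eQ | ej | AeS; Q -> e | j | QA | SQ | eQ | ej

Unit productions: A->Q, Q->S.
Unit pairs (A ⇒* B via units): (A,Q), (A,S), (Q,S).
S: inherits non-unit rules of {S} → SQ | eQ | j.
A: inherits non-unit rules of {A, Q, S} → AeS | QA | SQ | e | eQ | ej | j.
Q: inherits non-unit rules of {Q, S} → QA | SQ | e | eQ | ej | j.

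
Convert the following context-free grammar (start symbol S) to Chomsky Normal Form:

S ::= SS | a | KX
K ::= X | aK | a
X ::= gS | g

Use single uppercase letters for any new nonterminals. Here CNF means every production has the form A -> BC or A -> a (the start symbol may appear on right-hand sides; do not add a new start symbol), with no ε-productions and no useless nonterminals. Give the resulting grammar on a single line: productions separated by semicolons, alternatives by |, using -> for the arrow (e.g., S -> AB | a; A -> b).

No ε-productions.
After unit-elimination: S -> a | KX | SS; K -> a | g | aK | gS; X -> g | gS.
TERM: introduce A -> a, B -> g and substitute in every rule of length ≥2.

S -> a | KX | SS; A -> a; B -> g; K -> a | g | AK | BS; X -> g | BS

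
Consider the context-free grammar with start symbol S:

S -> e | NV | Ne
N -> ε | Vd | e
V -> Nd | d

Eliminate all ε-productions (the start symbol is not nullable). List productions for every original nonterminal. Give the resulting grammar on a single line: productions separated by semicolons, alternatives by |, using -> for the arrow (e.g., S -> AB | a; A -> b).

S -> V | e | NV | Ne; N -> e | Vd; V -> d | Nd

Nullable set: {N}.
S -> NV: N nullable, giving NV | V.
S -> Ne: N nullable, giving Ne | e.
Drop N -> ε.
V -> Nd: N nullable, giving Nd | d.
Unchanged (no nullable symbols): S -> e; N -> Vd; N -> e; V -> d.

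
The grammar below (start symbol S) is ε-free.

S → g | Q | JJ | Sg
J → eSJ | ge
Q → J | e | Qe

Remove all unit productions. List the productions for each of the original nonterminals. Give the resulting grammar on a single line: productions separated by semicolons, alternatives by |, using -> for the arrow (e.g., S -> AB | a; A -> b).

Unit productions: Q->J, S->Q.
Unit pairs (A ⇒* B via units): (Q,J), (S,J), (S,Q).
S: inherits non-unit rules of {J, Q, S} → JJ | Qe | Sg | e | eSJ | g | ge.
J: inherits non-unit rules of {J} → eSJ | ge.
Q: inherits non-unit rules of {J, Q} → Qe | e | eSJ | ge.

S -> e | g | JJ | Qe | Sg | ge | eSJ; J -> ge | eSJ; Q -> e | Qe | ge | eSJ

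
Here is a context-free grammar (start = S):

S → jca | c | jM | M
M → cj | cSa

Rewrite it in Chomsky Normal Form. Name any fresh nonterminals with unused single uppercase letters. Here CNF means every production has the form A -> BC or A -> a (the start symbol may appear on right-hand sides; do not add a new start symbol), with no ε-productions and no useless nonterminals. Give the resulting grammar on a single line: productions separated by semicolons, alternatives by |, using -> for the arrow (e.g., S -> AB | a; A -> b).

S -> c | AC | AE | CF | CM; A -> c; B -> a; C -> j; D -> SB; E -> SB; F -> AB; M -> AC | AD

No ε-productions.
After unit-elimination: S -> c | cj | jM | cSa | jca; M -> cj | cSa.
TERM: introduce B -> a, A -> c, C -> j and substitute in every rule of length ≥2.
BIN: M -> ASB becomes M -> AD, D -> SB; S -> ASB becomes S -> AE, E -> SB; S -> CAB becomes S -> CF, F -> AB.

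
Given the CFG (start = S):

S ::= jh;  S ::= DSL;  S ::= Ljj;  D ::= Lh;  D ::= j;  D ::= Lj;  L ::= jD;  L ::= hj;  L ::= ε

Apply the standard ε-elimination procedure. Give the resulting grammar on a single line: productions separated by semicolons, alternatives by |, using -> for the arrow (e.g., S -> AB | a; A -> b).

Nullable set: {L}.
S -> DSL: L nullable, giving DS | DSL.
S -> Ljj: L nullable, giving Ljj | jj.
D -> Lh: L nullable, giving Lh | h.
D -> Lj: L nullable, giving Lj | j.
Drop L -> ε.
Unchanged (no nullable symbols): S -> jh; D -> j; L -> hj; L -> jD.

S -> DS | jh | jj | DSL | Ljj; D -> h | j | Lh | Lj; L -> hj | jD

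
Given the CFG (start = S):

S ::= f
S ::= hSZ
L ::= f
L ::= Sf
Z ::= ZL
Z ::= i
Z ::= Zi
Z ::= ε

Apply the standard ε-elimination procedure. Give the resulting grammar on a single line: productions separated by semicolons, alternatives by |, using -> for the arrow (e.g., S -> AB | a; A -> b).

Nullable set: {Z}.
S -> hSZ: Z nullable, giving hS | hSZ.
Drop Z -> ε.
Z -> ZL: Z nullable, giving L | ZL.
Z -> Zi: Z nullable, giving Zi | i.
Unchanged (no nullable symbols): S -> f; L -> Sf; L -> f; Z -> i.

S -> f | hS | hSZ; L -> f | Sf; Z -> L | i | ZL | Zi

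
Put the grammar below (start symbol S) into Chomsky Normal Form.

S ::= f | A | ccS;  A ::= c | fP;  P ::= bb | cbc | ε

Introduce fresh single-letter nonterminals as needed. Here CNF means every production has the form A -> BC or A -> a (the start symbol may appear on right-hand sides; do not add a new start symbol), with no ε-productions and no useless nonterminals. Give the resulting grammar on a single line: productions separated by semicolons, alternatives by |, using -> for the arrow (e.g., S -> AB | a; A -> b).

S -> c | f | BP | DF; B -> f; C -> b; D -> c; E -> CD; F -> DS; P -> CC | DE

Nullable: {P}; after ε-elimination: S -> A | f | ccS; A -> c | f | fP; P -> bb | cbc.
After unit-elimination: S -> c | f | fP | ccS; A -> c | f | fP; P -> bb | cbc.
TERM: introduce C -> b, D -> c, B -> f and substitute in every rule of length ≥2.
BIN: P -> DCD becomes P -> DE, E -> CD; S -> DDS becomes S -> DF, F -> DS.
Drop unreachable/unproductive: A.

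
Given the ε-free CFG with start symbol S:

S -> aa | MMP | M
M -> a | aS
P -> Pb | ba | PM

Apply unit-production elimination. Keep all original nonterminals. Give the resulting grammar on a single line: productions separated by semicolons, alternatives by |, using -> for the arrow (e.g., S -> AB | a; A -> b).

S -> a | aS | aa | MMP; M -> a | aS; P -> PM | Pb | ba

Unit productions: S->M.
Unit pairs (A ⇒* B via units): (S,M).
S: inherits non-unit rules of {M, S} → MMP | a | aS | aa.
M: inherits non-unit rules of {M} → a | aS.
P: inherits non-unit rules of {P} → PM | Pb | ba.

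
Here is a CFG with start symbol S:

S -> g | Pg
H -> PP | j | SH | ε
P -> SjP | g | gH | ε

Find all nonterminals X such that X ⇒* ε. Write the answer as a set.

{H, P}

Directly nullable (have an ε-rule): {H, P}.
Not nullable: S — each has a terminal in every rule's right-hand side or depends on a non-nullable symbol.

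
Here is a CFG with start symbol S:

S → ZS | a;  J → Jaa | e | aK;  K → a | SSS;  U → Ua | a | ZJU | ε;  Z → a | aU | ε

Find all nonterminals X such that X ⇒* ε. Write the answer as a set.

{U, Z}

Directly nullable (have an ε-rule): {U, Z}.
Not nullable: J, K, S — each has a terminal in every rule's right-hand side or depends on a non-nullable symbol.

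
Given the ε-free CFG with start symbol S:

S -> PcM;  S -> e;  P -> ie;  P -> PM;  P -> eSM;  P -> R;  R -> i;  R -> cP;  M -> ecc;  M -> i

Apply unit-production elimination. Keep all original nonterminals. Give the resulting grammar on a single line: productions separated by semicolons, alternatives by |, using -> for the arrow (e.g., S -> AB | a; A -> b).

S -> e | PcM; M -> i | ecc; P -> i | PM | cP | ie | eSM; R -> i | cP

Unit productions: P->R.
Unit pairs (A ⇒* B via units): (P,R).
S: inherits non-unit rules of {S} → PcM | e.
M: inherits non-unit rules of {M} → ecc | i.
P: inherits non-unit rules of {P, R} → PM | cP | eSM | i | ie.
R: inherits non-unit rules of {R} → cP | i.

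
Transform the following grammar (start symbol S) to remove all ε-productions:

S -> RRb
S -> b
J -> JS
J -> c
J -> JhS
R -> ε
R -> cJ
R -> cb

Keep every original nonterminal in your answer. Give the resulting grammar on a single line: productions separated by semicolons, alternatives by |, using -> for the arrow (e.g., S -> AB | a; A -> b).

S -> b | Rb | RRb; J -> c | JS | JhS; R -> cJ | cb

Nullable set: {R}.
S -> RRb: R, R nullable, giving RRb | Rb | b.
Drop R -> ε.
Unchanged (no nullable symbols): S -> b; J -> JS; J -> JhS; J -> c; R -> cJ; R -> cb.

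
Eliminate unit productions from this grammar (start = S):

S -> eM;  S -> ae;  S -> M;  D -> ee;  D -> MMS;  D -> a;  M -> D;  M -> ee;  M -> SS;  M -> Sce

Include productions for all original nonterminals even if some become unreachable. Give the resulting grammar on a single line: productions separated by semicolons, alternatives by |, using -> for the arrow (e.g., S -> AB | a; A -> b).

S -> a | SS | ae | eM | ee | MMS | Sce; D -> a | ee | MMS; M -> a | SS | ee | MMS | Sce

Unit productions: M->D, S->M.
Unit pairs (A ⇒* B via units): (M,D), (S,D), (S,M).
S: inherits non-unit rules of {D, M, S} → MMS | SS | Sce | a | ae | eM | ee.
D: inherits non-unit rules of {D} → MMS | a | ee.
M: inherits non-unit rules of {D, M} → MMS | SS | Sce | a | ee.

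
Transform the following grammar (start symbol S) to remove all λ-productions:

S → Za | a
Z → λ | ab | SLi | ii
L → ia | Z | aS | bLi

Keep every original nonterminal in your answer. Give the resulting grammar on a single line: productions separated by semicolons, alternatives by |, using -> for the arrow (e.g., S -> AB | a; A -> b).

Nullable set: {L, Z}.
S -> Za: Z nullable, giving Za | a.
L -> Z: Z nullable, giving Z.
L -> bLi: L nullable, giving bLi | bi.
Drop Z -> λ.
Z -> SLi: L nullable, giving SLi | Si.
Unchanged (no nullable symbols): S -> a; L -> aS; L -> ia; Z -> ab; Z -> ii.

S -> a | Za; L -> Z | aS | bi | ia | bLi; Z -> Si | ab | ii | SLi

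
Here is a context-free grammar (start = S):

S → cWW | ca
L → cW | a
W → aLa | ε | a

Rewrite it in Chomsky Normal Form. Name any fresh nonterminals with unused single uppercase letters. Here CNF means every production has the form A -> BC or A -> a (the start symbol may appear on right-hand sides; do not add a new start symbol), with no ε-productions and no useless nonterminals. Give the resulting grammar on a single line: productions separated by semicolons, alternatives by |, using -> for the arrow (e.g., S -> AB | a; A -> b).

Nullable: {W}; after ε-elimination: S -> c | cW | ca | cWW; L -> a | c | cW; W -> a | aLa.
No unit productions to eliminate.
TERM: introduce B -> a, A -> c and substitute in every rule of length ≥2.
BIN: S -> AWW becomes S -> AC, C -> WW; W -> BLB becomes W -> BD, D -> LB.

S -> c | AB | AC | AW; A -> c; B -> a; C -> WW; D -> LB; L -> a | c | AW; W -> a | BD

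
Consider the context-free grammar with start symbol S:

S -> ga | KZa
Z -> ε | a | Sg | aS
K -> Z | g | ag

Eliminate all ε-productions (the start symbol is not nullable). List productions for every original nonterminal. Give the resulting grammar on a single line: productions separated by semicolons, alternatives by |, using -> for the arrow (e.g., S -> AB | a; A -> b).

Nullable set: {K, Z}.
S -> KZa: K, Z nullable, giving KZa | Ka | Za | a.
K -> Z: Z nullable, giving Z.
Drop Z -> ε.
Unchanged (no nullable symbols): S -> ga; K -> ag; K -> g; Z -> Sg; Z -> a; Z -> aS.

S -> a | Ka | Za | ga | KZa; K -> Z | g | ag; Z -> a | Sg | aS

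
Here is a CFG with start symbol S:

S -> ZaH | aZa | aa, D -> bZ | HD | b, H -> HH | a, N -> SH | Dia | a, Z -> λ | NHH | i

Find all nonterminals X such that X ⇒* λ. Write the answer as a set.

Directly nullable (have an ε-rule): {Z}.
Not nullable: D, H, N, S — each has a terminal in every rule's right-hand side or depends on a non-nullable symbol.

{Z}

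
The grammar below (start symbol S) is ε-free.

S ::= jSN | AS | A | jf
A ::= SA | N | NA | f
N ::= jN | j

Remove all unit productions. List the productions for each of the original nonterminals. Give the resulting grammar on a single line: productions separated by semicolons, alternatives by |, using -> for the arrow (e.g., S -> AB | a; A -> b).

S -> f | j | AS | NA | SA | jN | jf | jSN; A -> f | j | NA | SA | jN; N -> j | jN

Unit productions: A->N, S->A.
Unit pairs (A ⇒* B via units): (A,N), (S,A), (S,N).
S: inherits non-unit rules of {A, N, S} → AS | NA | SA | f | j | jN | jSN | jf.
A: inherits non-unit rules of {A, N} → NA | SA | f | j | jN.
N: inherits non-unit rules of {N} → j | jN.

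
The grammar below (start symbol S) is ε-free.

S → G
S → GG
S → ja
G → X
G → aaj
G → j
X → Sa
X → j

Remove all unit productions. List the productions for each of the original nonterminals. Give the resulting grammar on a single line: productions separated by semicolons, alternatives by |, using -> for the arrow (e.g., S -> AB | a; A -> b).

S -> j | GG | Sa | ja | aaj; G -> j | Sa | aaj; X -> j | Sa

Unit productions: G->X, S->G.
Unit pairs (A ⇒* B via units): (G,X), (S,G), (S,X).
S: inherits non-unit rules of {G, S, X} → GG | Sa | aaj | j | ja.
G: inherits non-unit rules of {G, X} → Sa | aaj | j.
X: inherits non-unit rules of {X} → Sa | j.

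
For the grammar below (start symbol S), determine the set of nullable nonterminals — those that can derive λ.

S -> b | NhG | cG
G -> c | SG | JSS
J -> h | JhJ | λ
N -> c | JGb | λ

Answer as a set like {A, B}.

Directly nullable (have an ε-rule): {J, N}.
Not nullable: G, S — each has a terminal in every rule's right-hand side or depends on a non-nullable symbol.

{J, N}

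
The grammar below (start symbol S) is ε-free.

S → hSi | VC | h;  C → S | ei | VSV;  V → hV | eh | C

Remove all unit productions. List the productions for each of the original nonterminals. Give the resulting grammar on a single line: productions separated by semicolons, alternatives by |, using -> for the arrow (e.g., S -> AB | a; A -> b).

Unit productions: C->S, V->C.
Unit pairs (A ⇒* B via units): (C,S), (V,C), (V,S).
S: inherits non-unit rules of {S} → VC | h | hSi.
C: inherits non-unit rules of {C, S} → VC | VSV | ei | h | hSi.
V: inherits non-unit rules of {C, S, V} → VC | VSV | eh | ei | h | hSi | hV.

S -> h | VC | hSi; C -> h | VC | ei | VSV | hSi; V -> h | VC | eh | ei | hV | VSV | hSi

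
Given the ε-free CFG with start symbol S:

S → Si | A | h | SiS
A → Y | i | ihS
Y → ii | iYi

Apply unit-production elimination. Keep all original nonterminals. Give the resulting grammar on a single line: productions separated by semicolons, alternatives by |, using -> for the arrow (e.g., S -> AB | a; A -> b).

Unit productions: A->Y, S->A.
Unit pairs (A ⇒* B via units): (A,Y), (S,A), (S,Y).
S: inherits non-unit rules of {A, S, Y} → Si | SiS | h | i | iYi | ihS | ii.
A: inherits non-unit rules of {A, Y} → i | iYi | ihS | ii.
Y: inherits non-unit rules of {Y} → iYi | ii.

S -> h | i | Si | ii | SiS | iYi | ihS; A -> i | ii | iYi | ihS; Y -> ii | iYi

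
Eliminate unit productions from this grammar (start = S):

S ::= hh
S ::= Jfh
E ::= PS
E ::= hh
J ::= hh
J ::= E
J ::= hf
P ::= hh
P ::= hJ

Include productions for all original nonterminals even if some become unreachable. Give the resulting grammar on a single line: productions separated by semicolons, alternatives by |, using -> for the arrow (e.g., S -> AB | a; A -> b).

S -> hh | Jfh; E -> PS | hh; J -> PS | hf | hh; P -> hJ | hh

Unit productions: J->E.
Unit pairs (A ⇒* B via units): (J,E).
S: inherits non-unit rules of {S} → Jfh | hh.
E: inherits non-unit rules of {E} → PS | hh.
J: inherits non-unit rules of {E, J} → PS | hf | hh.
P: inherits non-unit rules of {P} → hJ | hh.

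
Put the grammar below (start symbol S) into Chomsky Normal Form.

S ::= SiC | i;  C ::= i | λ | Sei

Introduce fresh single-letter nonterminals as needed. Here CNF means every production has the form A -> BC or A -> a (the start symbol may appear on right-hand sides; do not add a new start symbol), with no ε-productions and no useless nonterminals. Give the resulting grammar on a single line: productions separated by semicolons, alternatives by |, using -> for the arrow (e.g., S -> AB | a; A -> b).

Nullable: {C}; after ε-elimination: S -> i | Si | SiC; C -> i | Sei.
No unit productions to eliminate.
TERM: introduce A -> e, B -> i and substitute in every rule of length ≥2.
BIN: C -> SAB becomes C -> SD, D -> AB; S -> SBC becomes S -> SE, E -> BC.

S -> i | SB | SE; A -> e; B -> i; C -> i | SD; D -> AB; E -> BC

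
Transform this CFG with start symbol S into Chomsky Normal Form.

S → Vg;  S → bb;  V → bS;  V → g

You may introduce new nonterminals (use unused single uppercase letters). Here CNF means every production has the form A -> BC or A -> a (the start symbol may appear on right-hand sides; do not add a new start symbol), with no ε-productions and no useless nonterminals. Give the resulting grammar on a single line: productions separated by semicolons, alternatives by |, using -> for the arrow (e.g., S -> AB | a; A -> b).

S -> BB | VA; A -> g; B -> b; V -> g | BS

No ε-productions.
No unit productions to eliminate.
TERM: introduce B -> b, A -> g and substitute in every rule of length ≥2.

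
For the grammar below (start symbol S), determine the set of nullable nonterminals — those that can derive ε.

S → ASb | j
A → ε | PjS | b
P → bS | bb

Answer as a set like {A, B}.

{A}

Directly nullable (have an ε-rule): {A}.
Not nullable: P, S — each has a terminal in every rule's right-hand side or depends on a non-nullable symbol.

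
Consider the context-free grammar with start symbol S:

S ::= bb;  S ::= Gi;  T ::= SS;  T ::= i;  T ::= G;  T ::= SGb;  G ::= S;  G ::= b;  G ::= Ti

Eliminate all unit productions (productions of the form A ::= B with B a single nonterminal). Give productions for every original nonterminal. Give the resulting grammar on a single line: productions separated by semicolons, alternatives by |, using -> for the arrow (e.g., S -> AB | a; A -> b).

Unit productions: G->S, T->G.
Unit pairs (A ⇒* B via units): (G,S), (T,G), (T,S).
S: inherits non-unit rules of {S} → Gi | bb.
G: inherits non-unit rules of {G, S} → Gi | Ti | b | bb.
T: inherits non-unit rules of {G, S, T} → Gi | SGb | SS | Ti | b | bb | i.

S -> Gi | bb; G -> b | Gi | Ti | bb; T -> b | i | Gi | SS | Ti | bb | SGb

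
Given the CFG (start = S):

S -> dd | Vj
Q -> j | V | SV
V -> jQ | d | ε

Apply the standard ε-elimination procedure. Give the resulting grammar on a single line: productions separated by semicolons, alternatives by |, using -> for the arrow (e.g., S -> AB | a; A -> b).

S -> j | Vj | dd; Q -> S | V | j | SV; V -> d | j | jQ

Nullable set: {Q, V}.
S -> Vj: V nullable, giving Vj | j.
Q -> SV: V nullable, giving S | SV.
Q -> V: V nullable, giving V.
Drop V -> ε.
V -> jQ: Q nullable, giving j | jQ.
Unchanged (no nullable symbols): S -> dd; Q -> j; V -> d.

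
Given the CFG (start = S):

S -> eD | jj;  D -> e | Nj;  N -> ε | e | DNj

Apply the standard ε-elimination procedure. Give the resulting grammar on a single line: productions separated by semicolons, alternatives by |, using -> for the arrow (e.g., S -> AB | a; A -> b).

S -> eD | jj; D -> e | j | Nj; N -> e | Dj | DNj

Nullable set: {N}.
D -> Nj: N nullable, giving Nj | j.
Drop N -> ε.
N -> DNj: N nullable, giving DNj | Dj.
Unchanged (no nullable symbols): S -> eD; S -> jj; D -> e; N -> e.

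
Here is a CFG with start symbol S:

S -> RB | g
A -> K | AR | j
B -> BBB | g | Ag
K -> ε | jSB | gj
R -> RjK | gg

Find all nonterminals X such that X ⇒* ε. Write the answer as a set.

Directly nullable (have an ε-rule): {K}.
A is nullable via A -> K (every symbol on the right is already known nullable).
Not nullable: B, R, S — each has a terminal in every rule's right-hand side or depends on a non-nullable symbol.

{A, K}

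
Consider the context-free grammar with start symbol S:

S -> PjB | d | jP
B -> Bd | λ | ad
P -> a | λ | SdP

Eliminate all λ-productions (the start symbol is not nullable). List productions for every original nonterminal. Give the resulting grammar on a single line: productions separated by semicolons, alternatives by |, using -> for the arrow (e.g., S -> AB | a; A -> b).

Nullable set: {B, P}.
S -> PjB: P, B nullable, giving Pj | PjB | j | jB.
S -> jP: P nullable, giving j | jP.
Drop B -> λ.
B -> Bd: B nullable, giving Bd | d.
Drop P -> λ.
P -> SdP: P nullable, giving Sd | SdP.
Unchanged (no nullable symbols): S -> d; B -> ad; P -> a.

S -> d | j | Pj | jB | jP | PjB; B -> d | Bd | ad; P -> a | Sd | SdP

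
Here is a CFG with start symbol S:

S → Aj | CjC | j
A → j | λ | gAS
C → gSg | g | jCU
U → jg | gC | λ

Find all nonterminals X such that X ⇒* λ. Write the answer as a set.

Directly nullable (have an ε-rule): {A, U}.
Not nullable: C, S — each has a terminal in every rule's right-hand side or depends on a non-nullable symbol.

{A, U}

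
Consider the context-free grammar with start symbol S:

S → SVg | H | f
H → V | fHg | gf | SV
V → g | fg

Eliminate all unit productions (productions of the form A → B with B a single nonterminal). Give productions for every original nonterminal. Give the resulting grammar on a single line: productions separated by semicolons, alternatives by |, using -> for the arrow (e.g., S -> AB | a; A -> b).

Unit productions: H->V, S->H.
Unit pairs (A ⇒* B via units): (H,V), (S,H), (S,V).
S: inherits non-unit rules of {H, S, V} → SV | SVg | f | fHg | fg | g | gf.
H: inherits non-unit rules of {H, V} → SV | fHg | fg | g | gf.
V: inherits non-unit rules of {V} → fg | g.

S -> f | g | SV | fg | gf | SVg | fHg; H -> g | SV | fg | gf | fHg; V -> g | fg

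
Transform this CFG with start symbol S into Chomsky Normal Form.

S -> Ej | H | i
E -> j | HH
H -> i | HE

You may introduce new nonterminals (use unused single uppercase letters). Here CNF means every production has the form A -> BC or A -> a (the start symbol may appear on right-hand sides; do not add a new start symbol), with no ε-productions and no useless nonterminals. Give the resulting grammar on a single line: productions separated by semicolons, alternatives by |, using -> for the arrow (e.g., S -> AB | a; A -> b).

No ε-productions.
After unit-elimination: S -> i | Ej | HE; E -> j | HH; H -> i | HE.
TERM: introduce A -> j and substitute in every rule of length ≥2.

S -> i | EA | HE; A -> j; E -> j | HH; H -> i | HE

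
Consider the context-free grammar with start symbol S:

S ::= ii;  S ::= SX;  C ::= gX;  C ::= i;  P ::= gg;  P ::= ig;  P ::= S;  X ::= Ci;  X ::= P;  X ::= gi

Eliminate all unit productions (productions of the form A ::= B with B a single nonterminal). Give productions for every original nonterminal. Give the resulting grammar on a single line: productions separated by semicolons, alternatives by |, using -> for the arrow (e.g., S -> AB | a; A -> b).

S -> SX | ii; C -> i | gX; P -> SX | gg | ig | ii; X -> Ci | SX | gg | gi | ig | ii

Unit productions: P->S, X->P.
Unit pairs (A ⇒* B via units): (P,S), (X,P), (X,S).
S: inherits non-unit rules of {S} → SX | ii.
C: inherits non-unit rules of {C} → gX | i.
P: inherits non-unit rules of {P, S} → SX | gg | ig | ii.
X: inherits non-unit rules of {P, S, X} → Ci | SX | gg | gi | ig | ii.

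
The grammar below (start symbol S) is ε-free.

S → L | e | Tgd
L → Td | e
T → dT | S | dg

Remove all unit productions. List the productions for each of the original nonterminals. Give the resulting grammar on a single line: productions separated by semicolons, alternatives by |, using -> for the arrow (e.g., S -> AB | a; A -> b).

Unit productions: S->L, T->S.
Unit pairs (A ⇒* B via units): (S,L), (T,L), (T,S).
S: inherits non-unit rules of {L, S} → Td | Tgd | e.
L: inherits non-unit rules of {L} → Td | e.
T: inherits non-unit rules of {L, S, T} → Td | Tgd | dT | dg | e.

S -> e | Td | Tgd; L -> e | Td; T -> e | Td | dT | dg | Tgd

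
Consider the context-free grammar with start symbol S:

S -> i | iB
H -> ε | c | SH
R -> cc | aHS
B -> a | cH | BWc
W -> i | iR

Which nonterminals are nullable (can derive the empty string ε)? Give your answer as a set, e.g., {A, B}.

{H}

Directly nullable (have an ε-rule): {H}.
Not nullable: B, R, S, W — each has a terminal in every rule's right-hand side or depends on a non-nullable symbol.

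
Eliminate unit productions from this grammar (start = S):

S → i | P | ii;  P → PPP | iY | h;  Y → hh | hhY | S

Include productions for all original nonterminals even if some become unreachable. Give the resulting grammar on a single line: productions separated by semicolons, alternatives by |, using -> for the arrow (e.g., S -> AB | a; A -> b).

Unit productions: S->P, Y->S.
Unit pairs (A ⇒* B via units): (S,P), (Y,P), (Y,S).
S: inherits non-unit rules of {P, S} → PPP | h | i | iY | ii.
P: inherits non-unit rules of {P} → PPP | h | iY.
Y: inherits non-unit rules of {P, S, Y} → PPP | h | hh | hhY | i | iY | ii.

S -> h | i | iY | ii | PPP; P -> h | iY | PPP; Y -> h | i | hh | iY | ii | PPP | hhY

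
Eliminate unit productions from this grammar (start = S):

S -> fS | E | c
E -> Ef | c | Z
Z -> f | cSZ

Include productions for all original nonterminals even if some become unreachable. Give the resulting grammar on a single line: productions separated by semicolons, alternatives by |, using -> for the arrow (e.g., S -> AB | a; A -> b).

S -> c | f | Ef | fS | cSZ; E -> c | f | Ef | cSZ; Z -> f | cSZ

Unit productions: E->Z, S->E.
Unit pairs (A ⇒* B via units): (E,Z), (S,E), (S,Z).
S: inherits non-unit rules of {E, S, Z} → Ef | c | cSZ | f | fS.
E: inherits non-unit rules of {E, Z} → Ef | c | cSZ | f.
Z: inherits non-unit rules of {Z} → cSZ | f.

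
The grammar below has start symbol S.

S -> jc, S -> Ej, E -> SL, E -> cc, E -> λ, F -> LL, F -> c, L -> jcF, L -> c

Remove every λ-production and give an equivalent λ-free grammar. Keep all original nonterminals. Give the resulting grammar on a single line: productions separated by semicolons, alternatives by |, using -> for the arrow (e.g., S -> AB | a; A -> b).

S -> j | Ej | jc; E -> SL | cc; F -> c | LL; L -> c | jcF

Nullable set: {E}.
S -> Ej: E nullable, giving Ej | j.
Drop E -> λ.
Unchanged (no nullable symbols): S -> jc; E -> SL; E -> cc; F -> LL; F -> c; L -> c; L -> jcF.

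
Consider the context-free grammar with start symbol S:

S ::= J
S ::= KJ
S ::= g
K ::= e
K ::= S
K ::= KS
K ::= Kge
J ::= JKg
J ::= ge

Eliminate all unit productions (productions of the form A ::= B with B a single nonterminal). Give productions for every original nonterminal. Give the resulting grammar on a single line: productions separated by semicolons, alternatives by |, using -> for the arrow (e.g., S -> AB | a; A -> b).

Unit productions: K->S, S->J.
Unit pairs (A ⇒* B via units): (K,J), (K,S), (S,J).
S: inherits non-unit rules of {J, S} → JKg | KJ | g | ge.
J: inherits non-unit rules of {J} → JKg | ge.
K: inherits non-unit rules of {J, K, S} → JKg | KJ | KS | Kge | e | g | ge.

S -> g | KJ | ge | JKg; J -> ge | JKg; K -> e | g | KJ | KS | ge | JKg | Kge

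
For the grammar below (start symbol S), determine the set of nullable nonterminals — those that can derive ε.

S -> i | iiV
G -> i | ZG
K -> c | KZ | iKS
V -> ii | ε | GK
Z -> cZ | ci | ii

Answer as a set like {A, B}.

{V}

Directly nullable (have an ε-rule): {V}.
Not nullable: G, K, S, Z — each has a terminal in every rule's right-hand side or depends on a non-nullable symbol.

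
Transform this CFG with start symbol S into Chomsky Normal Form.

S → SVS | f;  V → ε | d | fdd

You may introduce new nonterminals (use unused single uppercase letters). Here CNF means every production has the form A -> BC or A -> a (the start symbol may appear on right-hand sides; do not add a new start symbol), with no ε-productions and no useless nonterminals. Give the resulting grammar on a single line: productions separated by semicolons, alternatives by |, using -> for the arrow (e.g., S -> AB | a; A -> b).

Nullable: {V}; after ε-elimination: S -> f | SS | SVS; V -> d | fdd.
No unit productions to eliminate.
TERM: introduce B -> d, A -> f and substitute in every rule of length ≥2.
BIN: S -> SVS becomes S -> SC, C -> VS; V -> ABB becomes V -> AD, D -> BB.

S -> f | SC | SS; A -> f; B -> d; C -> VS; D -> BB; V -> d | AD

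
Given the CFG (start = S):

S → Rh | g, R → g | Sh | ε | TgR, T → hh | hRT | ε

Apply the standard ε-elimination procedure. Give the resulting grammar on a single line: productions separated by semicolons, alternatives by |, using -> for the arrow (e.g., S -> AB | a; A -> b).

S -> g | h | Rh; R -> g | Sh | Tg | gR | TgR; T -> h | hR | hT | hh | hRT

Nullable set: {R, T}.
S -> Rh: R nullable, giving Rh | h.
Drop R -> ε.
R -> TgR: T, R nullable, giving Tg | TgR | g | gR.
Drop T -> ε.
T -> hRT: R, T nullable, giving h | hR | hRT | hT.
Unchanged (no nullable symbols): S -> g; R -> Sh; R -> g; T -> hh.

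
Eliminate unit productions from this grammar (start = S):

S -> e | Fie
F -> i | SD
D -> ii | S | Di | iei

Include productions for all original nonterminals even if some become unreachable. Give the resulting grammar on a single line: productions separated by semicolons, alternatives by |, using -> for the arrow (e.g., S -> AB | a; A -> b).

Unit productions: D->S.
Unit pairs (A ⇒* B via units): (D,S).
S: inherits non-unit rules of {S} → Fie | e.
D: inherits non-unit rules of {D, S} → Di | Fie | e | iei | ii.
F: inherits non-unit rules of {F} → SD | i.

S -> e | Fie; D -> e | Di | ii | Fie | iei; F -> i | SD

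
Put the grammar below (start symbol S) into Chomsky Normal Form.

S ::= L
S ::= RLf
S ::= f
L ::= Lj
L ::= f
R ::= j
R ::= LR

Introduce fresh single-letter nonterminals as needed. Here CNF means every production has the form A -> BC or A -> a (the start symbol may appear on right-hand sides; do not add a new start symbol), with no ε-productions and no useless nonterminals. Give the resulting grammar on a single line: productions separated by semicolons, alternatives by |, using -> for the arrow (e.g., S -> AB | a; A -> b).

S -> f | LA | RC; A -> j; B -> f; C -> LB; L -> f | LA; R -> j | LR

No ε-productions.
After unit-elimination: S -> f | Lj | RLf; L -> f | Lj; R -> j | LR.
TERM: introduce B -> f, A -> j and substitute in every rule of length ≥2.
BIN: S -> RLB becomes S -> RC, C -> LB.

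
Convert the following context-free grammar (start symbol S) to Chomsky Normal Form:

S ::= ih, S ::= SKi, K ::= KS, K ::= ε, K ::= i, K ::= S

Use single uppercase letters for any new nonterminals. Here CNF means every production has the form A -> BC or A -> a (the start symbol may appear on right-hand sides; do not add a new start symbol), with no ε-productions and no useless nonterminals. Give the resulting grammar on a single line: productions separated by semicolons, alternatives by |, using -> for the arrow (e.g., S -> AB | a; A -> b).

Nullable: {K}; after ε-elimination: S -> Si | ih | SKi; K -> S | i | KS.
After unit-elimination: S -> Si | ih | SKi; K -> i | KS | Si | ih | SKi.
TERM: introduce B -> h, A -> i and substitute in every rule of length ≥2.
BIN: K -> SKA becomes K -> SC, C -> KA; S -> SKA becomes S -> SD, D -> KA.

S -> AB | SA | SD; A -> i; B -> h; C -> KA; D -> KA; K -> i | AB | KS | SA | SC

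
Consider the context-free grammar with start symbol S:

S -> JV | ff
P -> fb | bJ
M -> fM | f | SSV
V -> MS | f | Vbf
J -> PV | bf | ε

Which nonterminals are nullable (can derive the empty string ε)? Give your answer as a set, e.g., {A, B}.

Directly nullable (have an ε-rule): {J}.
Not nullable: M, P, S, V — each has a terminal in every rule's right-hand side or depends on a non-nullable symbol.

{J}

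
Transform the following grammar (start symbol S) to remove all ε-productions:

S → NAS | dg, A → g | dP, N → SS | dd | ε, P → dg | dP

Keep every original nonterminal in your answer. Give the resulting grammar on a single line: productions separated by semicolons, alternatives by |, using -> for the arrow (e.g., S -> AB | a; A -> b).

Nullable set: {N}.
S -> NAS: N nullable, giving AS | NAS.
Drop N -> ε.
Unchanged (no nullable symbols): S -> dg; A -> dP; A -> g; N -> SS; N -> dd; P -> dP; P -> dg.

S -> AS | dg | NAS; A -> g | dP; N -> SS | dd; P -> dP | dg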